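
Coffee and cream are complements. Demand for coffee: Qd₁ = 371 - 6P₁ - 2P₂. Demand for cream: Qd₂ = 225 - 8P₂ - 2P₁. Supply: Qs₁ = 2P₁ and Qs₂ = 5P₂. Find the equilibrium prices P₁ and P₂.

Market 1: 371 - 6P₁ - 2P₂ = 2P₁ → 8P₁ + 2P₂ = 371.
Market 2: 13P₂ + 2P₁ = 225.
Eliminating P₂: 13×(1) − 2×(2) gives 100P₁ = 4373, so P₁ = 43.73.
Back-substitute into (2): P₂ = (225 − 2×43.73) / 13 = 10.58.

P₁ = 43.73, P₂ = 10.58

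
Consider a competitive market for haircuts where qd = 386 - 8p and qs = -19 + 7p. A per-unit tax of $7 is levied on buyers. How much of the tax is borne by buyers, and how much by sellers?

Buyers bear 49/15, sellers bear 56/15

Pre-tax equilibrium: p* = 27, q* = 170.
Tax on buyers shifts demand to qd = 386 − 8(p + 7) = 330 - 8p.
330 - 8p = -19 + 7p gives seller price ps = 349/15; buyers pay pb = 349/15 + 7 = 454/15.
New quantity: q = 386 − 8(454/15) = 2158/15.
Buyer burden = 454/15 − 27 = 49/15; seller burden = 27 − 349/15 = 56/15.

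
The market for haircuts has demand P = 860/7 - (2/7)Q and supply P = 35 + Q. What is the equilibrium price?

P* = 310/3

Set the two price expressions equal: 860/7 - (2/7)Q = 35 + Q.
615/7 = (9/7)Q, so Q* = 205/3.
P* = 860/7 − (2/7)(205/3) = 310/3.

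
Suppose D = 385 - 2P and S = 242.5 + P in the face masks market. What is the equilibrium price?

Set D = S: 385 - 2P = 242.5 + P.
142.5 = 3P, so P* = 47.5.
Q* = 385 − 2(47.5) = 290.

P* = 47.5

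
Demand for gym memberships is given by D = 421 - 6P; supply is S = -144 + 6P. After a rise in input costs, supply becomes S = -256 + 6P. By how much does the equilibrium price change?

Original equilibrium: P* = 565/12, Q* = 138.5.
New equilibrium: 421 - 6P = -256 + 6P, so 677 = 12P and P' = 677/12; Q' = 421 − 6(677/12) = 82.5.
Change in price: 677/12 − 565/12 = 28/3.

ΔP = 28/3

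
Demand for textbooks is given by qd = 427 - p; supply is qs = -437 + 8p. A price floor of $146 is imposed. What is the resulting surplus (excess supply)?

Equilibrium price would be p* = 96, so the floor at 146 binds.
At p = 146: qd = 281, qs = 731.
Surplus = 731 − 281 = 450.

Surplus = 450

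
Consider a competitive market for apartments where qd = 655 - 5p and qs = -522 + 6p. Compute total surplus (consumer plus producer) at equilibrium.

Equilibrium: 655 - 5p = -522 + 6p gives p* = 107, q* = 120.
Demand choke price: p = 131; supply starts at p = 87.
CS = ½(131 − 107)(120) = 1440; PS = ½(107 − 87)(120) = 1200.

Total surplus = 2640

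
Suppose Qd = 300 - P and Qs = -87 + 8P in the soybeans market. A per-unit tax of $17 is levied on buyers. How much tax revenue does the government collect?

Pre-tax equilibrium: P* = 43, Q* = 257.
Tax on buyers shifts demand to Qd = 300 − 1(P + 17) = 283 - P.
283 - P = -87 + 8P gives seller price Ps = 370/9; buyers pay Pb = 370/9 + 17 = 523/9.
New quantity: Q = 300 − 1(523/9) = 2177/9.
Revenue = 17 × 2177/9 = 37009/9.

Tax revenue = 37009/9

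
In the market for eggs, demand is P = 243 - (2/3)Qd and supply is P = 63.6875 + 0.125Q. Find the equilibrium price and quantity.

Set the two price expressions equal: 243 - (2/3)Q = 63.6875 + 0.125Q.
179.3125 = (19/24)Q, so Q* = 226.5.
P* = 243 − (2/3)(226.5) = 92.

P* = 92, Q* = 226.5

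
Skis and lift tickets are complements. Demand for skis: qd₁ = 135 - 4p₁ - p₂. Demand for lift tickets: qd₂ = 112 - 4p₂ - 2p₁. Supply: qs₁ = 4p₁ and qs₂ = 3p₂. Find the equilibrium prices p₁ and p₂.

p₁ = 833/54, p₂ = 313/27

Market 1: 135 - 4p₁ - p₂ = 4p₁ → 8p₁ + p₂ = 135.
Market 2: 7p₂ + 2p₁ = 112.
Eliminating p₂: 7×(1) − 1×(2) gives 54p₁ = 833, so p₁ = 833/54.
Back-substitute into (2): p₂ = (112 − 2×833/54) / 7 = 313/27.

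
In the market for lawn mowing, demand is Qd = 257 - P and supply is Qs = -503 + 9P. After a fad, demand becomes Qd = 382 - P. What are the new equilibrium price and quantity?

Original equilibrium: P* = 76, Q* = 181.
New equilibrium: 382 - P = -503 + 9P, so 885 = 10P and P' = 88.5; Q' = 382 − 1(88.5) = 293.5.

P' = 88.5, Q' = 293.5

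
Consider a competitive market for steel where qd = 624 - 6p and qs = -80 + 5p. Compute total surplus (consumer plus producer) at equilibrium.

Equilibrium: 624 - 6p = -80 + 5p gives p* = 64, q* = 240.
Demand choke price: p = 104; supply starts at p = 16.
CS = ½(104 − 64)(240) = 4800; PS = ½(64 − 16)(240) = 5760.

Total surplus = 10560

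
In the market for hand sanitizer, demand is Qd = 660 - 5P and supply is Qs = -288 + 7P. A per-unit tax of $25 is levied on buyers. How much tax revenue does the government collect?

Tax revenue = 57625/12

Pre-tax equilibrium: P* = 79, Q* = 265.
Tax on buyers shifts demand to Qd = 660 − 5(P + 25) = 535 - 5P.
535 - 5P = -288 + 7P gives seller price Ps = 823/12; buyers pay Pb = 823/12 + 25 = 1123/12.
New quantity: Q = 660 − 5(1123/12) = 2305/12.
Revenue = 25 × 2305/12 = 57625/12.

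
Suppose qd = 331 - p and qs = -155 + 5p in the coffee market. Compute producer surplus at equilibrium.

Producer surplus = 6250

Equilibrium: 331 - p = -155 + 5p gives p* = 81, q* = 250.
Supply starts at p = 31 (where qs = 0).
PS = ½(81 − 31)(250) = 6250.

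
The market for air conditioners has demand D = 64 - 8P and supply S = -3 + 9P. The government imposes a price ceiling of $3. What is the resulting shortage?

Equilibrium price would be P* = 67/17, so the ceiling at 3 binds.
At P = 3: D = 64 − 8(3) = 40, S = -3 + 9(3) = 24.
Shortage = 40 − 24 = 16.

Shortage = 16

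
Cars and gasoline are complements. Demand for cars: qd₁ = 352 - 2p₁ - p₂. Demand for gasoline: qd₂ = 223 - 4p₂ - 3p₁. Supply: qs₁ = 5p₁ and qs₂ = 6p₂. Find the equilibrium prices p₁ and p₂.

p₁ = 3297/67, p₂ = 505/67

Market 1: 352 - 2p₁ - p₂ = 5p₁ → 7p₁ + p₂ = 352.
Market 2: 10p₂ + 3p₁ = 223.
Eliminating p₂: 10×(1) − 1×(2) gives 67p₁ = 3297, so p₁ = 3297/67.
Back-substitute into (2): p₂ = (223 − 3×3297/67) / 10 = 505/67.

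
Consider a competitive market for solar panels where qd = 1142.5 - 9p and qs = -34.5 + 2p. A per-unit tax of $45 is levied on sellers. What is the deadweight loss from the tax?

Deadweight loss = 18225/11

Pre-tax equilibrium: p* = 107, q* = 179.5.
Tax on sellers shifts supply to qs = -34.5 + 2(p − 45) = -124.5 + 2p.
1142.5 - 9p = -124.5 + 2p gives buyer price pb = 1267/11; sellers receive ps = 1267/11 − 45 = 772/11.
New quantity: q = 1142.5 − 9(1267/11) = 2329/22.
DWL = ½ × 45 × (179.5 − 2329/22) = 18225/11.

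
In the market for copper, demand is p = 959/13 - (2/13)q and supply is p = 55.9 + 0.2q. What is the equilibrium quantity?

Set the two price expressions equal: 959/13 - (2/13)q = 55.9 + 0.2q.
2323/130 = (23/65)q, so q* = 50.5.
p* = 959/13 − (2/13)(50.5) = 66.

q* = 50.5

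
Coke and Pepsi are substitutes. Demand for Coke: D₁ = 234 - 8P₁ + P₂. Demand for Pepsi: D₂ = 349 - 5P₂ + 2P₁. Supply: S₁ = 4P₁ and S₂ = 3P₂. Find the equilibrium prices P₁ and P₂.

Market 1: 234 - 8P₁ + P₂ = 4P₁ → 12P₁ - P₂ = 234.
Market 2: 8P₂ - 2P₁ = 349.
Eliminating P₂: 8×(1) + 1×(2) gives 94P₁ = 2221, so P₁ = 2221/94.
Back-substitute into (2): P₂ = (349 + 2×2221/94) / 8 = 2328/47.

P₁ = 2221/94, P₂ = 2328/47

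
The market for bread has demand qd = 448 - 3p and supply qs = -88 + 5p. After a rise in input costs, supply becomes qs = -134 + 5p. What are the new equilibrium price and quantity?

p' = 72.75, q' = 229.75

Original equilibrium: p* = 67, q* = 247.
New equilibrium: 448 - 3p = -134 + 5p, so 582 = 8p and p' = 72.75; q' = 448 − 3(72.75) = 229.75.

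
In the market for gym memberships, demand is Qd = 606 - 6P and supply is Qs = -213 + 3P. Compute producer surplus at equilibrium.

Equilibrium: 606 - 6P = -213 + 3P gives P* = 91, Q* = 60.
Supply starts at P = 71 (where Qs = 0).
PS = ½(91 − 71)(60) = 600.

Producer surplus = 600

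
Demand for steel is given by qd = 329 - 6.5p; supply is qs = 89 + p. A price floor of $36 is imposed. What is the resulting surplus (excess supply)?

Surplus = 30

Equilibrium price would be p* = 32, so the floor at 36 binds.
At p = 36: qd = 95, qs = 125.
Surplus = 125 − 95 = 30.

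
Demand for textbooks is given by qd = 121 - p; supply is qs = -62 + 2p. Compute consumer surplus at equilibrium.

Consumer surplus = 1800

Equilibrium: 121 - p = -62 + 2p gives p* = 61, q* = 60.
Demand choke price (qd = 0): p = 121.
CS = ½(121 − 61)(60) = 1800.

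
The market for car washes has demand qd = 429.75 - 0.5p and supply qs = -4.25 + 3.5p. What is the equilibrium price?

Set qd = qs: 429.75 - 0.5p = -4.25 + 3.5p.
434 = 4p, so p* = 108.5.
q* = 429.75 − 0.5(108.5) = 375.5.

p* = 108.5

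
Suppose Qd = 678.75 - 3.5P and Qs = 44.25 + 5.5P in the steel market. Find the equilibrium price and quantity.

Set Qd = Qs: 678.75 - 3.5P = 44.25 + 5.5P.
634.5 = 9P, so P* = 70.5.
Q* = 678.75 − 3.5(70.5) = 432.

P* = 70.5, Q* = 432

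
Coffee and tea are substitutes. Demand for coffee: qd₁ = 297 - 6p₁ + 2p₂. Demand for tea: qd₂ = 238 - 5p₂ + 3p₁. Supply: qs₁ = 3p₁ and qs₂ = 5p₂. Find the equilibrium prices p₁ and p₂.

p₁ = 1723/42, p₂ = 1011/28

Market 1: 297 - 6p₁ + 2p₂ = 3p₁ → 9p₁ - 2p₂ = 297.
Market 2: 10p₂ - 3p₁ = 238.
Eliminating p₂: 10×(1) + 2×(2) gives 84p₁ = 3446, so p₁ = 1723/42.
Back-substitute into (2): p₂ = (238 + 3×1723/42) / 10 = 1011/28.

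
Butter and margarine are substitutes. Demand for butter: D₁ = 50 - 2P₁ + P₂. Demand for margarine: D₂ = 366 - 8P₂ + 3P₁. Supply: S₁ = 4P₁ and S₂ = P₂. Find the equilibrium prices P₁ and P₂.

Market 1: 50 - 2P₁ + P₂ = 4P₁ → 6P₁ - P₂ = 50.
Market 2: 9P₂ - 3P₁ = 366.
Eliminating P₂: 9×(1) + 1×(2) gives 51P₁ = 816, so P₁ = 16.
Back-substitute into (2): P₂ = (366 + 3×16) / 9 = 46.

P₁ = 16, P₂ = 46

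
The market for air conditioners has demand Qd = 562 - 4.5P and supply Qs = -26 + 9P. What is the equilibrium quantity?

Q* = 366

Set Qd = Qs: 562 - 4.5P = -26 + 9P.
588 = 13.5P, so P* = 392/9.
Q* = 562 − 4.5(392/9) = 366.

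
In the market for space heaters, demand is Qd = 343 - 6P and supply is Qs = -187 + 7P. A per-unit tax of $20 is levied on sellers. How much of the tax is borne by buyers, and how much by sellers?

Buyers bear 140/13, sellers bear 120/13

Pre-tax equilibrium: P* = 530/13, Q* = 1279/13.
Tax on sellers shifts supply to Qs = -187 + 7(P − 20) = -327 + 7P.
343 - 6P = -327 + 7P gives buyer price Pb = 670/13; sellers receive Ps = 670/13 − 20 = 410/13.
New quantity: Q = 343 − 6(670/13) = 439/13.
Buyer burden = 670/13 − 530/13 = 140/13; seller burden = 530/13 − 410/13 = 120/13.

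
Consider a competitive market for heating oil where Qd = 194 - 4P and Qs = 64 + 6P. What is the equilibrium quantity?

Q* = 142

Set Qd = Qs: 194 - 4P = 64 + 6P.
130 = 10P, so P* = 13.
Q* = 194 − 4(13) = 142.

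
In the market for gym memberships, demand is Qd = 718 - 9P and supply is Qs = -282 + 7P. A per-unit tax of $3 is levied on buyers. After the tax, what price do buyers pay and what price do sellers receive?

Pre-tax equilibrium: P* = 62.5, Q* = 155.5.
Tax on buyers shifts demand to Qd = 718 − 9(P + 3) = 691 - 9P.
691 - 9P = -282 + 7P gives seller price Ps = 60.8125; buyers pay Pb = 60.8125 + 3 = 63.8125.
New quantity: Q = 718 − 9(63.8125) = 143.6875.

Buyers pay $63.8125, sellers receive $60.8125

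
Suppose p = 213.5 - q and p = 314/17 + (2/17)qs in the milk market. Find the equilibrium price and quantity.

p* = 39, q* = 174.5

Set the two price expressions equal: 213.5 - q = 314/17 + (2/17)q.
6631/34 = (19/17)q, so q* = 174.5.
p* = 213.5 − (1)(174.5) = 39.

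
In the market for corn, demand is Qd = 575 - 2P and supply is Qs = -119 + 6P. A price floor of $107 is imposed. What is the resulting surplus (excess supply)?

Equilibrium price would be P* = 86.75, so the floor at 107 binds.
At P = 107: Qd = 361, Qs = 523.
Surplus = 523 − 361 = 162.

Surplus = 162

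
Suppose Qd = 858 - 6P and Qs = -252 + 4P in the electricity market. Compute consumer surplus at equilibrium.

Consumer surplus = 3072

Equilibrium: 858 - 6P = -252 + 4P gives P* = 111, Q* = 192.
Demand choke price (Qd = 0): P = 143.
CS = ½(143 − 111)(192) = 3072.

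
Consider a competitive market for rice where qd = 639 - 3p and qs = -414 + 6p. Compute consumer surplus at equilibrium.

Equilibrium: 639 - 3p = -414 + 6p gives p* = 117, q* = 288.
Demand choke price (qd = 0): p = 213.
CS = ½(213 − 117)(288) = 13824.

Consumer surplus = 13824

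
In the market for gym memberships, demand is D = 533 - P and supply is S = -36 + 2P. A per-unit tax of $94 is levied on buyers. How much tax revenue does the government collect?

Tax revenue = 79148/3

Pre-tax equilibrium: P* = 569/3, Q* = 1030/3.
Tax on buyers shifts demand to D = 533 − 1(P + 94) = 439 - P.
439 - P = -36 + 2P gives seller price Ps = 475/3; buyers pay Pb = 475/3 + 94 = 757/3.
New quantity: Q = 533 − 1(757/3) = 842/3.
Revenue = 94 × 842/3 = 79148/3.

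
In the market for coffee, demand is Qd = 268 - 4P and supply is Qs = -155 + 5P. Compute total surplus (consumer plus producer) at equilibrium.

Total surplus = 1440

Equilibrium: 268 - 4P = -155 + 5P gives P* = 47, Q* = 80.
Demand choke price: P = 67; supply starts at P = 31.
CS = ½(67 − 47)(80) = 800; PS = ½(47 − 31)(80) = 640.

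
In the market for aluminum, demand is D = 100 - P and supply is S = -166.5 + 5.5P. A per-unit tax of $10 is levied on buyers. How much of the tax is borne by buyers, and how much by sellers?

Pre-tax equilibrium: P* = 41, Q* = 59.
Tax on buyers shifts demand to D = 100 − 1(P + 10) = 90 - P.
90 - P = -166.5 + 5.5P gives seller price Ps = 513/13; buyers pay Pb = 513/13 + 10 = 643/13.
New quantity: Q = 100 − 1(643/13) = 657/13.
Buyer burden = 643/13 − 41 = 110/13; seller burden = 41 − 513/13 = 20/13.

Buyers bear 110/13, sellers bear 20/13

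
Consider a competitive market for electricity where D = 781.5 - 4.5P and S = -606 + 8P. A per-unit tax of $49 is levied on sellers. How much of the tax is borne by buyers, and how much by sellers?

Pre-tax equilibrium: P* = 111, Q* = 282.
Tax on sellers shifts supply to S = -606 + 8(P − 49) = -998 + 8P.
781.5 - 4.5P = -998 + 8P gives buyer price Pb = 142.36; sellers receive Ps = 142.36 − 49 = 93.36.
New quantity: Q = 781.5 − 4.5(142.36) = 140.88.
Buyer burden = 142.36 − 111 = 31.36; seller burden = 111 − 93.36 = 17.64.

Buyers bear $31.36, sellers bear $17.64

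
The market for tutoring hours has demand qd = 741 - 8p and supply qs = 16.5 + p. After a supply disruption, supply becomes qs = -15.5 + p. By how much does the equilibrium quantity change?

Δq = -256/9

Original equilibrium: p* = 80.5, q* = 97.
New equilibrium: 741 - 8p = -15.5 + p, so 756.5 = 9p and p' = 1513/18; q' = 741 − 8(1513/18) = 617/9.
Change in quantity: 617/9 − 97 = -256/9.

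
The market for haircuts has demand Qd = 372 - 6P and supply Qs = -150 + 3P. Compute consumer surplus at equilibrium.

Consumer surplus = 48

Equilibrium: 372 - 6P = -150 + 3P gives P* = 58, Q* = 24.
Demand choke price (Qd = 0): P = 62.
CS = ½(62 − 58)(24) = 48.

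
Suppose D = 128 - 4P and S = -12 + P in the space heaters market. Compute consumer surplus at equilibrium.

Consumer surplus = 32

Equilibrium: 128 - 4P = -12 + P gives P* = 28, Q* = 16.
Demand choke price (D = 0): P = 32.
CS = ½(32 − 28)(16) = 32.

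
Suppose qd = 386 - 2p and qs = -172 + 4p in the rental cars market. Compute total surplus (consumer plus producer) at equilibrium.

Total surplus = 15000

Equilibrium: 386 - 2p = -172 + 4p gives p* = 93, q* = 200.
Demand choke price: p = 193; supply starts at p = 43.
CS = ½(193 − 93)(200) = 10000; PS = ½(93 − 43)(200) = 5000.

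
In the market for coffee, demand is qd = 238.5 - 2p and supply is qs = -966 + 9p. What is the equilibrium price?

p* = 109.5

Set qd = qs: 238.5 - 2p = -966 + 9p.
1204.5 = 11p, so p* = 109.5.
q* = 238.5 − 2(109.5) = 19.5.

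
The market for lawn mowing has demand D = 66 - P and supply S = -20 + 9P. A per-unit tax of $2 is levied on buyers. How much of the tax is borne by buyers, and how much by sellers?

Buyers bear $1.8, sellers bear $0.2

Pre-tax equilibrium: P* = 8.6, Q* = 57.4.
Tax on buyers shifts demand to D = 66 − 1(P + 2) = 64 - P.
64 - P = -20 + 9P gives seller price Ps = 8.4; buyers pay Pb = 8.4 + 2 = 10.4.
New quantity: Q = 66 − 1(10.4) = 55.6.
Buyer burden = 10.4 − 8.6 = 1.8; seller burden = 8.6 − 8.4 = 0.2.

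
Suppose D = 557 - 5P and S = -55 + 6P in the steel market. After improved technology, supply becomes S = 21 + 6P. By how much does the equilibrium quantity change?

Original equilibrium: P* = 612/11, Q* = 3067/11.
New equilibrium: 557 - 5P = 21 + 6P, so 536 = 11P and P' = 536/11; Q' = 557 − 5(536/11) = 3447/11.
Change in quantity: 3447/11 − 3067/11 = 380/11.

ΔQ = 380/11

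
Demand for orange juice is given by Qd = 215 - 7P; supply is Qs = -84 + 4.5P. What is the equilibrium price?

P* = 26

Set Qd = Qs: 215 - 7P = -84 + 4.5P.
299 = 11.5P, so P* = 26.
Q* = 215 − 7(26) = 33.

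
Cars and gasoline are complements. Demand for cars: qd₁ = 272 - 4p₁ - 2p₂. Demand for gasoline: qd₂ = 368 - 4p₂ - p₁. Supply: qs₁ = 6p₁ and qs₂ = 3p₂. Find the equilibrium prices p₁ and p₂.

p₁ = 292/17, p₂ = 852/17

Market 1: 272 - 4p₁ - 2p₂ = 6p₁ → 10p₁ + 2p₂ = 272.
Market 2: 7p₂ + p₁ = 368.
Eliminating p₂: 7×(1) − 2×(2) gives 68p₁ = 1168, so p₁ = 292/17.
Back-substitute into (2): p₂ = (368 − 1×292/17) / 7 = 852/17.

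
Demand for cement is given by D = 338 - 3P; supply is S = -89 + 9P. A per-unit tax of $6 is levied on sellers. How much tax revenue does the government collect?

Tax revenue = 1306.5

Pre-tax equilibrium: P* = 427/12, Q* = 231.25.
Tax on sellers shifts supply to S = -89 + 9(P − 6) = -143 + 9P.
338 - 3P = -143 + 9P gives buyer price Pb = 481/12; sellers receive Ps = 481/12 − 6 = 409/12.
New quantity: Q = 338 − 3(481/12) = 217.75.
Revenue = 6 × 217.75 = 1306.5.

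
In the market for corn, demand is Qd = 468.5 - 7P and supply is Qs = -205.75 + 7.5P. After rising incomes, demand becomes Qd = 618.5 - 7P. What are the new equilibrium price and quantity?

P' = 3297/58, Q' = 6397/29

Original equilibrium: P* = 46.5, Q* = 143.
New equilibrium: 618.5 - 7P = -205.75 + 7.5P, so 824.25 = 14.5P and P' = 3297/58; Q' = 618.5 − 7(3297/58) = 6397/29.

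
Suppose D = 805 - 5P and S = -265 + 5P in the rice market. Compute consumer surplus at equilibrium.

Equilibrium: 805 - 5P = -265 + 5P gives P* = 107, Q* = 270.
Demand choke price (D = 0): P = 161.
CS = ½(161 − 107)(270) = 7290.

Consumer surplus = 7290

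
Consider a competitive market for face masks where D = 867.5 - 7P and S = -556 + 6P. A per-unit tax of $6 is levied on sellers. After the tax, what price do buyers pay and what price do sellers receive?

Buyers pay 2919/26, sellers receive 2763/26

Pre-tax equilibrium: P* = 109.5, Q* = 101.
Tax on sellers shifts supply to S = -556 + 6(P − 6) = -592 + 6P.
867.5 - 7P = -592 + 6P gives buyer price Pb = 2919/26; sellers receive Ps = 2919/26 − 6 = 2763/26.
New quantity: Q = 867.5 − 7(2919/26) = 1061/13.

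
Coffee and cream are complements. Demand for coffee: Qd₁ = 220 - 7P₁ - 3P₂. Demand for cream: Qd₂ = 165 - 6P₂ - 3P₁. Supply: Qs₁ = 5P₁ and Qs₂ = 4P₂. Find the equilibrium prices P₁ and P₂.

Market 1: 220 - 7P₁ - 3P₂ = 5P₁ → 12P₁ + 3P₂ = 220.
Market 2: 10P₂ + 3P₁ = 165.
Eliminating P₂: 10×(1) − 3×(2) gives 111P₁ = 1705, so P₁ = 1705/111.
Back-substitute into (2): P₂ = (165 − 3×1705/111) / 10 = 440/37.

P₁ = 1705/111, P₂ = 440/37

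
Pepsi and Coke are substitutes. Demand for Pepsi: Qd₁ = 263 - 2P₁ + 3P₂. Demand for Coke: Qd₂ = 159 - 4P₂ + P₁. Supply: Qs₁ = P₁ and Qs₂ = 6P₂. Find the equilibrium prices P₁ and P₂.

Market 1: 263 - 2P₁ + 3P₂ = P₁ → 3P₁ - 3P₂ = 263.
Market 2: 10P₂ - P₁ = 159.
Eliminating P₂: 10×(1) + 3×(2) gives 27P₁ = 3107, so P₁ = 3107/27.
Back-substitute into (2): P₂ = (159 + 1×3107/27) / 10 = 740/27.

P₁ = 3107/27, P₂ = 740/27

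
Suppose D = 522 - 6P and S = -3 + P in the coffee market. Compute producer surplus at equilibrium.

Equilibrium: 522 - 6P = -3 + P gives P* = 75, Q* = 72.
Supply starts at P = 3 (where S = 0).
PS = ½(75 − 3)(72) = 2592.

Producer surplus = 2592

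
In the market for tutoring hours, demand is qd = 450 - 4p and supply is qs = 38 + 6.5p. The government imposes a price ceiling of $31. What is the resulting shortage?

Equilibrium price would be p* = 824/21, so the ceiling at 31 binds.
At p = 31: qd = 450 − 4(31) = 326, qs = 38 + 6.5(31) = 239.5.
Shortage = 326 − 239.5 = 86.5.

Shortage = 86.5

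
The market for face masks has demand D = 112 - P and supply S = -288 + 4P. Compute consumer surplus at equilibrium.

Consumer surplus = 512

Equilibrium: 112 - P = -288 + 4P gives P* = 80, Q* = 32.
Demand choke price (D = 0): P = 112.
CS = ½(112 − 80)(32) = 512.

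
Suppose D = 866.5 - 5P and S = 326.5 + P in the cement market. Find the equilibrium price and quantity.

P* = 90, Q* = 416.5

Set D = S: 866.5 - 5P = 326.5 + P.
540 = 6P, so P* = 90.
Q* = 866.5 − 5(90) = 416.5.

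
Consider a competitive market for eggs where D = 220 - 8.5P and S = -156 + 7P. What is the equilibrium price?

Set D = S: 220 - 8.5P = -156 + 7P.
376 = 15.5P, so P* = 752/31.
Q* = 220 − 8.5(752/31) = 428/31.

P* = 752/31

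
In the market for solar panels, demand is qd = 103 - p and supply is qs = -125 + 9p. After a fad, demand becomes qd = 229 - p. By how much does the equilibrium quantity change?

Original equilibrium: p* = 22.8, q* = 80.2.
New equilibrium: 229 - p = -125 + 9p, so 354 = 10p and p' = 35.4; q' = 229 − 1(35.4) = 193.6.
Change in quantity: 193.6 − 80.2 = 113.4.

Δq = 113.4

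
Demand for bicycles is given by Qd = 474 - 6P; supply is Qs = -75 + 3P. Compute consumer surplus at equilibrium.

Consumer surplus = 972

Equilibrium: 474 - 6P = -75 + 3P gives P* = 61, Q* = 108.
Demand choke price (Qd = 0): P = 79.
CS = ½(79 − 61)(108) = 972.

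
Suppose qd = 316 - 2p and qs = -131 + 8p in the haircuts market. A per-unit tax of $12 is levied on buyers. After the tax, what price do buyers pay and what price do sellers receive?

Buyers pay $54.3, sellers receive $42.3

Pre-tax equilibrium: p* = 44.7, q* = 226.6.
Tax on buyers shifts demand to qd = 316 − 2(p + 12) = 292 - 2p.
292 - 2p = -131 + 8p gives seller price ps = 42.3; buyers pay pb = 42.3 + 12 = 54.3.
New quantity: q = 316 − 2(54.3) = 207.4.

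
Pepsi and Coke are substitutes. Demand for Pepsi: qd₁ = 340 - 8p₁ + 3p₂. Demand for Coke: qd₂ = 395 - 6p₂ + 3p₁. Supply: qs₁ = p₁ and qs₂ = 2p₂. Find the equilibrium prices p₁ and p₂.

Market 1: 340 - 8p₁ + 3p₂ = p₁ → 9p₁ - 3p₂ = 340.
Market 2: 8p₂ - 3p₁ = 395.
Eliminating p₂: 8×(1) + 3×(2) gives 63p₁ = 3905, so p₁ = 3905/63.
Back-substitute into (2): p₂ = (395 + 3×3905/63) / 8 = 1525/21.

p₁ = 3905/63, p₂ = 1525/21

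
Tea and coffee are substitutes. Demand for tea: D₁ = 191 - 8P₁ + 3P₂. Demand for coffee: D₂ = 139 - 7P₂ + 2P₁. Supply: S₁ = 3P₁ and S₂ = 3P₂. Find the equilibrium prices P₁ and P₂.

Market 1: 191 - 8P₁ + 3P₂ = 3P₁ → 11P₁ - 3P₂ = 191.
Market 2: 10P₂ - 2P₁ = 139.
Eliminating P₂: 10×(1) + 3×(2) gives 104P₁ = 2327, so P₁ = 22.375.
Back-substitute into (2): P₂ = (139 + 2×22.375) / 10 = 18.375.

P₁ = 22.375, P₂ = 18.375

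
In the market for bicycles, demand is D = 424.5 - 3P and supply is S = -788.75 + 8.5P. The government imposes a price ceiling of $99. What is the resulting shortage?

Shortage = 74.75

Equilibrium price would be P* = 105.5, so the ceiling at 99 binds.
At P = 99: D = 424.5 − 3(99) = 127.5, S = -788.75 + 8.5(99) = 52.75.
Shortage = 127.5 − 52.75 = 74.75.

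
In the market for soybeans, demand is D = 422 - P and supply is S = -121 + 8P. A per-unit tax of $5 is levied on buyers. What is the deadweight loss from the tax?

Deadweight loss = 100/9

Pre-tax equilibrium: P* = 181/3, Q* = 1085/3.
Tax on buyers shifts demand to D = 422 − 1(P + 5) = 417 - P.
417 - P = -121 + 8P gives seller price Ps = 538/9; buyers pay Pb = 538/9 + 5 = 583/9.
New quantity: Q = 422 − 1(583/9) = 3215/9.
DWL = ½ × 5 × (1085/3 − 3215/9) = 100/9.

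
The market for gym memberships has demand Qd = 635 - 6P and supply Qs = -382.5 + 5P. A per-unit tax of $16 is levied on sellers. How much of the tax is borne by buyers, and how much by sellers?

Pre-tax equilibrium: P* = 92.5, Q* = 80.
Tax on sellers shifts supply to Qs = -382.5 + 5(P − 16) = -462.5 + 5P.
635 - 6P = -462.5 + 5P gives buyer price Pb = 2195/22; sellers receive Ps = 2195/22 − 16 = 1843/22.
New quantity: Q = 635 − 6(2195/22) = 400/11.
Buyer burden = 2195/22 − 92.5 = 80/11; seller burden = 92.5 − 1843/22 = 96/11.

Buyers bear 80/11, sellers bear 96/11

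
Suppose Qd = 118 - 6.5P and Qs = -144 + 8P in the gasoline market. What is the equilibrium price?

Set Qd = Qs: 118 - 6.5P = -144 + 8P.
262 = 14.5P, so P* = 524/29.
Q* = 118 − 6.5(524/29) = 16/29.

P* = 524/29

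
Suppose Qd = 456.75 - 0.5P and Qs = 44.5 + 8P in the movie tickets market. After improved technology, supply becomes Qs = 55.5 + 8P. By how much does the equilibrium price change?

ΔP = -22/17

Original equilibrium: P* = 48.5, Q* = 432.5.
New equilibrium: 456.75 - 0.5P = 55.5 + 8P, so 401.25 = 8.5P and P' = 1605/34; Q' = 456.75 − 0.5(1605/34) = 14727/34.
Change in price: 1605/34 − 48.5 = -22/17.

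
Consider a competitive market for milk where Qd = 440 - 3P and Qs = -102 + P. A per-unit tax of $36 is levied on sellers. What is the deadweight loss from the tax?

Deadweight loss = 486

Pre-tax equilibrium: P* = 135.5, Q* = 33.5.
Tax on sellers shifts supply to Qs = -102 + 1(P − 36) = -138 + P.
440 - 3P = -138 + P gives buyer price Pb = 144.5; sellers receive Ps = 144.5 − 36 = 108.5.
New quantity: Q = 440 − 3(144.5) = 6.5.
DWL = ½ × 36 × (33.5 − 6.5) = 486.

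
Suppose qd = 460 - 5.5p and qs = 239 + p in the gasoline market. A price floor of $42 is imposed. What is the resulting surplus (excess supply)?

Equilibrium price would be p* = 34, so the floor at 42 binds.
At p = 42: qd = 229, qs = 281.
Surplus = 281 − 229 = 52.

Surplus = 52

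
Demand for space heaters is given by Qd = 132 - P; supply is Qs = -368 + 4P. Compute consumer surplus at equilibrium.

Equilibrium: 132 - P = -368 + 4P gives P* = 100, Q* = 32.
Demand choke price (Qd = 0): P = 132.
CS = ½(132 − 100)(32) = 512.

Consumer surplus = 512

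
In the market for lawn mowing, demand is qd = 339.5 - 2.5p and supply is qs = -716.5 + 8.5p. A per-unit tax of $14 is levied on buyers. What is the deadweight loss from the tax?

Pre-tax equilibrium: p* = 96, q* = 99.5.
Tax on buyers shifts demand to qd = 339.5 − 2.5(p + 14) = 304.5 - 2.5p.
304.5 - 2.5p = -716.5 + 8.5p gives seller price ps = 1021/11; buyers pay pb = 1021/11 + 14 = 1175/11.
New quantity: q = 339.5 − 2.5(1175/11) = 797/11.
DWL = ½ × 14 × (99.5 − 797/11) = 4165/22.

Deadweight loss = 4165/22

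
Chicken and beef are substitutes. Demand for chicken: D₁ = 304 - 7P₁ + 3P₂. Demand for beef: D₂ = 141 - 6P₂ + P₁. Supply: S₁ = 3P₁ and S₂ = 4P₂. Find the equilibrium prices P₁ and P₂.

P₁ = 3463/97, P₂ = 1714/97

Market 1: 304 - 7P₁ + 3P₂ = 3P₁ → 10P₁ - 3P₂ = 304.
Market 2: 10P₂ - P₁ = 141.
Eliminating P₂: 10×(1) + 3×(2) gives 97P₁ = 3463, so P₁ = 3463/97.
Back-substitute into (2): P₂ = (141 + 1×3463/97) / 10 = 1714/97.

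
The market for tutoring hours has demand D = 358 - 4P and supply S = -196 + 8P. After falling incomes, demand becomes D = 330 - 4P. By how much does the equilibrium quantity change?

ΔQ = -56/3

Original equilibrium: P* = 277/6, Q* = 520/3.
New equilibrium: 330 - 4P = -196 + 8P, so 526 = 12P and P' = 263/6; Q' = 330 − 4(263/6) = 464/3.
Change in quantity: 464/3 − 520/3 = -56/3.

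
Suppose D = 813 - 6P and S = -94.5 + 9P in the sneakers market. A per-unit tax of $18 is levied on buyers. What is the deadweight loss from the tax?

Pre-tax equilibrium: P* = 60.5, Q* = 450.
Tax on buyers shifts demand to D = 813 − 6(P + 18) = 705 - 6P.
705 - 6P = -94.5 + 9P gives seller price Ps = 53.3; buyers pay Pb = 53.3 + 18 = 71.3.
New quantity: Q = 813 − 6(71.3) = 385.2.
DWL = ½ × 18 × (450 − 385.2) = 583.2.

Deadweight loss = 583.2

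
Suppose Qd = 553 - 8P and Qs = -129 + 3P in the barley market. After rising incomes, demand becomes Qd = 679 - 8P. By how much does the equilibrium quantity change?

Original equilibrium: P* = 62, Q* = 57.
New equilibrium: 679 - 8P = -129 + 3P, so 808 = 11P and P' = 808/11; Q' = 679 − 8(808/11) = 1005/11.
Change in quantity: 1005/11 − 57 = 378/11.

ΔQ = 378/11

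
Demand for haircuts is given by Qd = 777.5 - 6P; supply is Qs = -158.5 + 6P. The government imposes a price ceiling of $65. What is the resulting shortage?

Equilibrium price would be P* = 78, so the ceiling at 65 binds.
At P = 65: Qd = 777.5 − 6(65) = 387.5, Qs = -158.5 + 6(65) = 231.5.
Shortage = 387.5 − 231.5 = 156.

Shortage = 156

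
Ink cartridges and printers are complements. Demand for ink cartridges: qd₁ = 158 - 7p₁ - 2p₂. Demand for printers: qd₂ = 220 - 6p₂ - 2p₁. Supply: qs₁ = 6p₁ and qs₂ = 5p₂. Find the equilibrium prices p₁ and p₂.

Market 1: 158 - 7p₁ - 2p₂ = 6p₁ → 13p₁ + 2p₂ = 158.
Market 2: 11p₂ + 2p₁ = 220.
Eliminating p₂: 11×(1) − 2×(2) gives 139p₁ = 1298, so p₁ = 1298/139.
Back-substitute into (2): p₂ = (220 − 2×1298/139) / 11 = 2544/139.

p₁ = 1298/139, p₂ = 2544/139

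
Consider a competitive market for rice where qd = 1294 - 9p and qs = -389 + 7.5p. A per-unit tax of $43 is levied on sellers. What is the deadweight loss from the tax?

Pre-tax equilibrium: p* = 102, q* = 376.
Tax on sellers shifts supply to qs = -389 + 7.5(p − 43) = -711.5 + 7.5p.
1294 - 9p = -711.5 + 7.5p gives buyer price pb = 1337/11; sellers receive ps = 1337/11 − 43 = 864/11.
New quantity: q = 1294 − 9(1337/11) = 2201/11.
DWL = ½ × 43 × (376 − 2201/11) = 83205/22.

Deadweight loss = 83205/22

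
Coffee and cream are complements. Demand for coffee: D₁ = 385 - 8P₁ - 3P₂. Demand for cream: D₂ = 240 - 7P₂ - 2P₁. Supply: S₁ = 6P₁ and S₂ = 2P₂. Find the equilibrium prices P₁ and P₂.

P₁ = 22.875, P₂ = 259/12

Market 1: 385 - 8P₁ - 3P₂ = 6P₁ → 14P₁ + 3P₂ = 385.
Market 2: 9P₂ + 2P₁ = 240.
Eliminating P₂: 9×(1) − 3×(2) gives 120P₁ = 2745, so P₁ = 22.875.
Back-substitute into (2): P₂ = (240 − 2×22.875) / 9 = 259/12.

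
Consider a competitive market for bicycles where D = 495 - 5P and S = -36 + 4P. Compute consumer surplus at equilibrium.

Consumer surplus = 4000

Equilibrium: 495 - 5P = -36 + 4P gives P* = 59, Q* = 200.
Demand choke price (D = 0): P = 99.
CS = ½(99 − 59)(200) = 4000.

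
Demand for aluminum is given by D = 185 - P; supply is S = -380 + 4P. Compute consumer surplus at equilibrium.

Consumer surplus = 2592

Equilibrium: 185 - P = -380 + 4P gives P* = 113, Q* = 72.
Demand choke price (D = 0): P = 185.
CS = ½(185 − 113)(72) = 2592.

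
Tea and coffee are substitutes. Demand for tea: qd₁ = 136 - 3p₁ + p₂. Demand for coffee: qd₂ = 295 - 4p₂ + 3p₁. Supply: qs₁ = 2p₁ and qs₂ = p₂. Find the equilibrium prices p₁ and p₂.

p₁ = 975/22, p₂ = 1883/22

Market 1: 136 - 3p₁ + p₂ = 2p₁ → 5p₁ - p₂ = 136.
Market 2: 5p₂ - 3p₁ = 295.
Eliminating p₂: 5×(1) + 1×(2) gives 22p₁ = 975, so p₁ = 975/22.
Back-substitute into (2): p₂ = (295 + 3×975/22) / 5 = 1883/22.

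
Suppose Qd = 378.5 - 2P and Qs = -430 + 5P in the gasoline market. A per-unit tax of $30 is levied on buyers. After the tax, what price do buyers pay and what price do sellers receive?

Buyers pay 1917/14, sellers receive 1497/14

Pre-tax equilibrium: P* = 115.5, Q* = 147.5.
Tax on buyers shifts demand to Qd = 378.5 − 2(P + 30) = 318.5 - 2P.
318.5 - 2P = -430 + 5P gives seller price Ps = 1497/14; buyers pay Pb = 1497/14 + 30 = 1917/14.
New quantity: Q = 378.5 − 2(1917/14) = 1465/14.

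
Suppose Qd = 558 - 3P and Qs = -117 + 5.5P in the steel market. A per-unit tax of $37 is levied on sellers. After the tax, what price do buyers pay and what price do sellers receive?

Buyers pay 1757/17, sellers receive 1128/17

Pre-tax equilibrium: P* = 1350/17, Q* = 5436/17.
Tax on sellers shifts supply to Qs = -117 + 5.5(P − 37) = -320.5 + 5.5P.
558 - 3P = -320.5 + 5.5P gives buyer price Pb = 1757/17; sellers receive Ps = 1757/17 − 37 = 1128/17.
New quantity: Q = 558 − 3(1757/17) = 4215/17.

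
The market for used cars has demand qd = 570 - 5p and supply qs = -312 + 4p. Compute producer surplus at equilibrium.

Equilibrium: 570 - 5p = -312 + 4p gives p* = 98, q* = 80.
Supply starts at p = 78 (where qs = 0).
PS = ½(98 − 78)(80) = 800.

Producer surplus = 800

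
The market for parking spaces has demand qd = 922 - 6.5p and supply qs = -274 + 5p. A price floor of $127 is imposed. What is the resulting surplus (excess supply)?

Equilibrium price would be p* = 104, so the floor at 127 binds.
At p = 127: qd = 96.5, qs = 361.
Surplus = 361 − 96.5 = 264.5.

Surplus = 264.5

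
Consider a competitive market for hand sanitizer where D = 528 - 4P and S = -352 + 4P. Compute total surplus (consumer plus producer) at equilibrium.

Total surplus = 1936

Equilibrium: 528 - 4P = -352 + 4P gives P* = 110, Q* = 88.
Demand choke price: P = 132; supply starts at P = 88.
CS = ½(132 − 110)(88) = 968; PS = ½(110 − 88)(88) = 968.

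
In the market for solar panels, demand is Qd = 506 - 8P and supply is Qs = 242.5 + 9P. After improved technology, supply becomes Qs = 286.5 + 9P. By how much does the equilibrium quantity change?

Original equilibrium: P* = 15.5, Q* = 382.
New equilibrium: 506 - 8P = 286.5 + 9P, so 219.5 = 17P and P' = 439/34; Q' = 506 − 8(439/34) = 6846/17.
Change in quantity: 6846/17 − 382 = 352/17.

ΔQ = 352/17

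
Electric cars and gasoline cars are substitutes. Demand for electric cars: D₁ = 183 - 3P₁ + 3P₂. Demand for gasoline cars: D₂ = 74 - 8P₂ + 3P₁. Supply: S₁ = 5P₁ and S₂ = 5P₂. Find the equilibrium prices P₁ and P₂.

Market 1: 183 - 3P₁ + 3P₂ = 5P₁ → 8P₁ - 3P₂ = 183.
Market 2: 13P₂ - 3P₁ = 74.
Eliminating P₂: 13×(1) + 3×(2) gives 95P₁ = 2601, so P₁ = 2601/95.
Back-substitute into (2): P₂ = (74 + 3×2601/95) / 13 = 1141/95.

P₁ = 2601/95, P₂ = 1141/95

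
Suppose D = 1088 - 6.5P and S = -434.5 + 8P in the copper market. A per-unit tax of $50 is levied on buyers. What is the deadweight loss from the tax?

Deadweight loss = 130000/29

Pre-tax equilibrium: P* = 105, Q* = 405.5.
Tax on buyers shifts demand to D = 1088 − 6.5(P + 50) = 763 - 6.5P.
763 - 6.5P = -434.5 + 8P gives seller price Ps = 2395/29; buyers pay Pb = 2395/29 + 50 = 3845/29.
New quantity: Q = 1088 − 6.5(3845/29) = 13119/58.
DWL = ½ × 50 × (405.5 − 13119/58) = 130000/29.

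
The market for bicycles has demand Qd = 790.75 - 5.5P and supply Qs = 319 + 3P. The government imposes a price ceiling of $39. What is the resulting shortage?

Shortage = 140.25

Equilibrium price would be P* = 55.5, so the ceiling at 39 binds.
At P = 39: Qd = 790.75 − 5.5(39) = 576.25, Qs = 319 + 3(39) = 436.
Shortage = 576.25 − 436 = 140.25.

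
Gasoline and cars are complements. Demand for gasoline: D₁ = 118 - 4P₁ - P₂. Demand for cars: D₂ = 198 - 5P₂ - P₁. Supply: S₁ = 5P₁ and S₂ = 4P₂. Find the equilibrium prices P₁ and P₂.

Market 1: 118 - 4P₁ - P₂ = 5P₁ → 9P₁ + P₂ = 118.
Market 2: 9P₂ + P₁ = 198.
Eliminating P₂: 9×(1) − 1×(2) gives 80P₁ = 864, so P₁ = 10.8.
Back-substitute into (2): P₂ = (198 − 1×10.8) / 9 = 20.8.

P₁ = 10.8, P₂ = 20.8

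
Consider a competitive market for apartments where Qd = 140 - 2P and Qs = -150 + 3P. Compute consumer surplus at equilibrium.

Consumer surplus = 144

Equilibrium: 140 - 2P = -150 + 3P gives P* = 58, Q* = 24.
Demand choke price (Qd = 0): P = 70.
CS = ½(70 − 58)(24) = 144.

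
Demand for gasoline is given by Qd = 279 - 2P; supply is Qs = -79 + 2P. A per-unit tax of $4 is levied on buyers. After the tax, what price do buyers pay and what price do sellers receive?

Pre-tax equilibrium: P* = 89.5, Q* = 100.
Tax on buyers shifts demand to Qd = 279 − 2(P + 4) = 271 - 2P.
271 - 2P = -79 + 2P gives seller price Ps = 87.5; buyers pay Pb = 87.5 + 4 = 91.5.
New quantity: Q = 279 − 2(91.5) = 96.

Buyers pay $91.5, sellers receive $87.5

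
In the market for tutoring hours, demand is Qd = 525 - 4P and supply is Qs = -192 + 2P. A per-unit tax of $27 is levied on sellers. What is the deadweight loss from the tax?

Pre-tax equilibrium: P* = 119.5, Q* = 47.
Tax on sellers shifts supply to Qs = -192 + 2(P − 27) = -246 + 2P.
525 - 4P = -246 + 2P gives buyer price Pb = 128.5; sellers receive Ps = 128.5 − 27 = 101.5.
New quantity: Q = 525 − 4(128.5) = 11.
DWL = ½ × 27 × (47 − 11) = 486.

Deadweight loss = 486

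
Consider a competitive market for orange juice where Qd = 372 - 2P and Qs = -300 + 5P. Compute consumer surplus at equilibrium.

Consumer surplus = 8100

Equilibrium: 372 - 2P = -300 + 5P gives P* = 96, Q* = 180.
Demand choke price (Qd = 0): P = 186.
CS = ½(186 − 96)(180) = 8100.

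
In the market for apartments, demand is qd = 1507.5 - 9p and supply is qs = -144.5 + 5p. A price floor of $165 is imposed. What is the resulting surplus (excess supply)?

Surplus = 658

Equilibrium price would be p* = 118, so the floor at 165 binds.
At p = 165: qd = 22.5, qs = 680.5.
Surplus = 680.5 − 22.5 = 658.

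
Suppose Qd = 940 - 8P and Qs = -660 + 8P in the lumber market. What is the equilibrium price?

P* = 100

Set Qd = Qs: 940 - 8P = -660 + 8P.
1600 = 16P, so P* = 100.
Q* = 940 − 8(100) = 140.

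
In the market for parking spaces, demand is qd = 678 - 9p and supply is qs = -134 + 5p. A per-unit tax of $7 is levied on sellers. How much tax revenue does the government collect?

Tax revenue = 934.5

Pre-tax equilibrium: p* = 58, q* = 156.
Tax on sellers shifts supply to qs = -134 + 5(p − 7) = -169 + 5p.
678 - 9p = -169 + 5p gives buyer price pb = 60.5; sellers receive ps = 60.5 − 7 = 53.5.
New quantity: q = 678 − 9(60.5) = 133.5.
Revenue = 7 × 133.5 = 934.5.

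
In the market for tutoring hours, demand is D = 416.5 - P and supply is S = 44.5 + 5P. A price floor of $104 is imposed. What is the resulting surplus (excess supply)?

Surplus = 252

Equilibrium price would be P* = 62, so the floor at 104 binds.
At P = 104: D = 312.5, S = 564.5.
Surplus = 564.5 − 312.5 = 252.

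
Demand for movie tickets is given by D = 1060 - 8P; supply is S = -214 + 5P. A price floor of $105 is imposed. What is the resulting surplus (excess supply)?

Surplus = 91

Equilibrium price would be P* = 98, so the floor at 105 binds.
At P = 105: D = 220, S = 311.
Surplus = 311 − 220 = 91.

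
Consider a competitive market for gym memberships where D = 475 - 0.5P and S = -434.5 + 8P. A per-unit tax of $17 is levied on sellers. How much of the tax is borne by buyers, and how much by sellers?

Pre-tax equilibrium: P* = 107, Q* = 421.5.
Tax on sellers shifts supply to S = -434.5 + 8(P − 17) = -570.5 + 8P.
475 - 0.5P = -570.5 + 8P gives buyer price Pb = 123; sellers receive Ps = 123 − 17 = 106.
New quantity: Q = 475 − 0.5(123) = 413.5.
Buyer burden = 123 − 107 = 16; seller burden = 107 − 106 = 1.

Buyers bear $16, sellers bear $1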